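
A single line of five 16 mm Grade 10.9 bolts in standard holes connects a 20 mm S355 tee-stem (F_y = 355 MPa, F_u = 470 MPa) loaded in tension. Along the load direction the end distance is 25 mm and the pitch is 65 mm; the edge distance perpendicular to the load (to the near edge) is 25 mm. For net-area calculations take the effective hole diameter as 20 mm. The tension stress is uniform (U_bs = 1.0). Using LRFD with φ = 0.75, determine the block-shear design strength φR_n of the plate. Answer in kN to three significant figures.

931 kN

Shear plane L_v = 25 + 4·65 = 285 mm; A_gv = 285 × 20 = 5700 mm².
A_nv = (285 − 4.5·20) × 20 = 3900 mm².
A_nt = (25 − 0.5·20) × 20 = 300 mm².
0.6 F_u A_nv = 1100 kN; 0.6 F_y A_gv = 1214 kN → shear rupture governs the shear term.
R_n = 1100 + 1.0 × 470 × 300 / 1000 = 1241 kN.
Design strength φR_n = 0.75 × 1241 = 931 kN.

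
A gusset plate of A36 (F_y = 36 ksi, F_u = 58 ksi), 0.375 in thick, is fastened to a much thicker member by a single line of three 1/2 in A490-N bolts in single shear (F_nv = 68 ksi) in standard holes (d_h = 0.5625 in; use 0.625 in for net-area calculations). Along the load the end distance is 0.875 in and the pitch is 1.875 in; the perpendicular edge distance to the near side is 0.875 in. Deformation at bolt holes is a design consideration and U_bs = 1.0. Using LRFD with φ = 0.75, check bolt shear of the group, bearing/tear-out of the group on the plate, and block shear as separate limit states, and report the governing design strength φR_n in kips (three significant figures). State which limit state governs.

Bolt shear: A_b = π·0.5²/4 = 0.1963 in²; R_n = 68 × 0.1963 × 3 × 1 = 40.06 kips → 0.75 × 40.06 = 30 kips.
Bearing: edge l_c = 0.5938, r_n = 15.5 kips; interior l_c = 1.312, r_n = 26.1 kips; R_n = 15.5 + 2·26.1 = 67.7 kips → 50.8 kips.
Block shear: A_gv = 1.734, A_nv = 1.148, A_nt = 0.2109 in²; R_n = min(0.6F_uA_nv, 0.6F_yA_gv) + U_bs·F_u·A_nt = 49.7 kips → 37.3 kips.
Bolt shear governs: 30 kips.

30 kips (bolt shear governs)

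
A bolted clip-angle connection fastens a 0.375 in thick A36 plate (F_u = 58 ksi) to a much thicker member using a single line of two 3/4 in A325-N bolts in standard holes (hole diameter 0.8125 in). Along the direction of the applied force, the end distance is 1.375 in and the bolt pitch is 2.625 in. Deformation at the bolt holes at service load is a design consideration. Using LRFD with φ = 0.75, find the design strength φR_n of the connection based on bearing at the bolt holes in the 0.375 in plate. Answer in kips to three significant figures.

48.3 kips

Per bolt r_n = 1.2 l_c t F_u ≤ 2.4 d t F_u; upper limit = 2.4 × 0.75 × 0.375 × 58 = 39.15 kips.
Edge bolt: l_c = 1.375 − 0.8125/2 = 0.9688 in → 1.2 × 0.9688 × 0.375 × 58 = 25.28 → r_n = 25.28 kips.
Interior bolts: l_c = 2.625 − 0.8125 = 1.812 in → 1.2 × 1.812 × 0.375 × 58 = 47.31 → r_n = 39.15 kips.
R_n = 1 × 25.28 + 1 × 39.15 = 64.43 kips.
Design strength φR_n = 0.75 × 64.43 = 48.3 kips.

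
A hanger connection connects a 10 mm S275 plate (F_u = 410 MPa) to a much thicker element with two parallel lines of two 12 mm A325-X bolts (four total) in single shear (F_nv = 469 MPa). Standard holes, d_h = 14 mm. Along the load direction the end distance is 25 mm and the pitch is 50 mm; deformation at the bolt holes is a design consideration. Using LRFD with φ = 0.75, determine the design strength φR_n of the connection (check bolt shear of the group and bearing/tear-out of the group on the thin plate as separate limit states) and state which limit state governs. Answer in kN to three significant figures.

Bolt shear: A_b = π·12²/4 = 113.1 mm²; R_n = 469 × 113.1 × 4 × 1 / 1000 = 212.2 kN → 0.75 × 212.2 = 159 kN.
Bearing (1.2 l_c t F_u ≤ 2.4 d t F_u): upper limit = 2.4·12·10·410 / 1000 = 118.1 kN.
  Edge l_c = 25 − 14/2 = 18 → r_n = 88.56 kN; interior l_c = 50 − 14 = 36 → r_n = 118.1 kN.
  R_n,bearing = 2·88.56 + 2·118.1 = 413.3 kN → 0.75 × 413.3 = 310 kN.
Bolt shear governs: 159 kN.

159 kN (bolt shear governs)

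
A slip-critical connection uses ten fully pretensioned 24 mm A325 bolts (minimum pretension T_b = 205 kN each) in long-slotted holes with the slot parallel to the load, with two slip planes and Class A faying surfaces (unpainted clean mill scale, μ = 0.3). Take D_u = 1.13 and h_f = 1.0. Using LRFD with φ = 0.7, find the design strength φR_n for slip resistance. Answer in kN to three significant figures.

R_n = μ · D_u · h_f · T_b · n_s · n_b = 0.3 × 1.13 × 1.0 × 205 × 2 × 10 = 1390 kN.
Design strength φR_n = 0.7 × 1390 = 973 kN.

973 kN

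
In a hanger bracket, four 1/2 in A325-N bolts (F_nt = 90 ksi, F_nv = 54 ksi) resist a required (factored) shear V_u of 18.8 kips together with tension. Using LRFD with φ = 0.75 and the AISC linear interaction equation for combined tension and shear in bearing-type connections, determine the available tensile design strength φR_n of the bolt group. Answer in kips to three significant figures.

A_b = π·0.5²/4 = 0.1963 in²; f_rv = 18.8 / (4 × 0.1963) = 23.94 ksi.
F'_nt = 1.3 F_nt − (F_nt / φF_nv) f_rv = 1.3·90 − (90/(0.75·54))·23.94 = 63.81 ksi, capped at F_nt → F'_nt = 63.81 ksi.
R_n = F'_nt · A_b · n = 63.81 × 0.1963 × 4 = 50.11 kips.
Design strength φR_n = 0.75 × 50.11 = 37.6 kips.

37.6 kips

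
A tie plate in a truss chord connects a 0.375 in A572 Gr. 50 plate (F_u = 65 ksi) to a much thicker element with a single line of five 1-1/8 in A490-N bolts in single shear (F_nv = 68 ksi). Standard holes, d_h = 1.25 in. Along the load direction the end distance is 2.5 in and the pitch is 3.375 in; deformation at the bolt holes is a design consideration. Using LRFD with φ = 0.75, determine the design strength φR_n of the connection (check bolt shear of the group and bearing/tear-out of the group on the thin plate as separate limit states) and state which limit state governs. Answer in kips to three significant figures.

Bolt shear: A_b = π·1.125²/4 = 0.994 in²; R_n = 68 × 0.994 × 5 × 1 = 338 kips → 0.75 × 338 = 253 kips.
Bearing (1.2 l_c t F_u ≤ 2.4 d t F_u): upper limit = 2.4·1.125·0.375·65 = 65.81 kips.
  Edge l_c = 2.5 − 1.25/2 = 1.875 → r_n = 54.84 kips; interior l_c = 3.375 − 1.25 = 2.125 → r_n = 62.16 kips.
  R_n,bearing = 1·54.84 + 4·62.16 = 303.5 kips → 0.75 × 303.5 = 228 kips.
Bearing governs: 228 kips.

228 kips (bearing governs)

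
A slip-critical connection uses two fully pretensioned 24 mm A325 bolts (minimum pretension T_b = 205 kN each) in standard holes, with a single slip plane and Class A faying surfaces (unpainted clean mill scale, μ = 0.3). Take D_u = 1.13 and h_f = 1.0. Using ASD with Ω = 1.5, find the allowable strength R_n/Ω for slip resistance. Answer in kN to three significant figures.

R_n = μ · D_u · h_f · T_b · n_s · n_b = 0.3 × 1.13 × 1.0 × 205 × 1 × 2 = 139 kN.
Allowable strength R_n/Ω = 139 / 1.5 = 92.7 kN.

92.7 kN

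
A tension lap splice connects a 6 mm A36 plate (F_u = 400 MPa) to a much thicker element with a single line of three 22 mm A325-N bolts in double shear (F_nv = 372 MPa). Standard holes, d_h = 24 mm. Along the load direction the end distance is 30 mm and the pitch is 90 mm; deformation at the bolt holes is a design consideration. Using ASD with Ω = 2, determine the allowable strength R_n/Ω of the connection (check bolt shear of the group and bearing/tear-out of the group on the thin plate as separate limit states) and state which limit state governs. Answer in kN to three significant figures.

Bolt shear: A_b = π·22²/4 = 380.1 mm²; R_n = 372 × 380.1 × 3 × 2 / 1000 = 848.5 kN → 848.5 / 2 = 424 kN.
Bearing (1.2 l_c t F_u ≤ 2.4 d t F_u): upper limit = 2.4·22·6·400 / 1000 = 126.7 kN.
  Edge l_c = 30 − 24/2 = 18 → r_n = 51.84 kN; interior l_c = 90 − 24 = 66 → r_n = 126.7 kN.
  R_n,bearing = 1·51.84 + 2·126.7 = 305.3 kN → 305.3 / 2 = 153 kN.
Bearing governs: 153 kN.

153 kN (bearing governs)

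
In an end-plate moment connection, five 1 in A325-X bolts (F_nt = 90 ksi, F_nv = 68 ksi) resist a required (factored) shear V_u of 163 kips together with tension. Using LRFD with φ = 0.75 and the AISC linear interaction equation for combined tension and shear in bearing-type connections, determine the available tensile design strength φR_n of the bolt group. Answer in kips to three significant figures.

129 kips

A_b = π·1²/4 = 0.7854 in²; f_rv = 163 / (5 × 0.7854) = 41.51 ksi.
F'_nt = 1.3 F_nt − (F_nt / φF_nv) f_rv = 1.3·90 − (90/(0.75·68))·41.51 = 43.75 ksi, capped at F_nt → F'_nt = 43.75 ksi.
R_n = F'_nt · A_b · n = 43.75 × 0.7854 × 5 = 171.8 kips.
Design strength φR_n = 0.75 × 171.8 = 129 kips.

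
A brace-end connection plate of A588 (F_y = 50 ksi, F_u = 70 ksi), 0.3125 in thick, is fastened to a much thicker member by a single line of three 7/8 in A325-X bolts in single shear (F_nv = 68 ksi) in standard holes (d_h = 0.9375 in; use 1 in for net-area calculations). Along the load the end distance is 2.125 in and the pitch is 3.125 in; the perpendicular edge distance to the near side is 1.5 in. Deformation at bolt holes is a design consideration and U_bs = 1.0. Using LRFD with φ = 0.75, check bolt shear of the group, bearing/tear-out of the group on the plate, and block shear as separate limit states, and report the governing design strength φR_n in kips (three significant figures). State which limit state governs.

Bolt shear: A_b = π·0.875²/4 = 0.6013 in²; R_n = 68 × 0.6013 × 3 × 1 = 122.7 kips → 0.75 × 122.7 = 92 kips.
Bearing: edge l_c = 1.656, r_n = 43.48 kips; interior l_c = 2.188, r_n = 45.94 kips; R_n = 43.48 + 2·45.94 = 135.4 kips → 102 kips.
Block shear: A_gv = 2.617, A_nv = 1.836, A_nt = 0.3125 in²; R_n = min(0.6F_uA_nv, 0.6F_yA_gv) + U_bs·F_u·A_nt = 98.98 kips → 74.2 kips.
Block shear governs: 74.2 kips.

74.2 kips (block shear governs)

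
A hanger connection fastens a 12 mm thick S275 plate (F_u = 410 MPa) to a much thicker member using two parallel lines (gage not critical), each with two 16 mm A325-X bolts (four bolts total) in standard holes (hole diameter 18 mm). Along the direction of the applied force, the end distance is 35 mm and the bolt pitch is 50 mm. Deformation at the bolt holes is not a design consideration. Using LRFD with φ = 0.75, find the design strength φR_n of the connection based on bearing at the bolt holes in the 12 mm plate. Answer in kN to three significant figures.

642 kN

Per bolt r_n = 1.5 l_c t F_u ≤ 3.0 d t F_u; upper limit = 3.0 × 16 × 12 × 410 / 1000 = 236.2 kN.
Edge bolt: l_c = 35 − 18/2 = 26 mm → 1.5 × 26 × 12 × 410 / 1000 = 191.9 → r_n = 191.9 kN.
Interior bolts: l_c = 50 − 18 = 32 mm → 1.5 × 32 × 12 × 410 / 1000 = 236.2 → r_n = 236.2 kN.
R_n = 2 × 191.9 + 2 × 236.2 = 856.1 kN.
Design strength φR_n = 0.75 × 856.1 = 642 kN.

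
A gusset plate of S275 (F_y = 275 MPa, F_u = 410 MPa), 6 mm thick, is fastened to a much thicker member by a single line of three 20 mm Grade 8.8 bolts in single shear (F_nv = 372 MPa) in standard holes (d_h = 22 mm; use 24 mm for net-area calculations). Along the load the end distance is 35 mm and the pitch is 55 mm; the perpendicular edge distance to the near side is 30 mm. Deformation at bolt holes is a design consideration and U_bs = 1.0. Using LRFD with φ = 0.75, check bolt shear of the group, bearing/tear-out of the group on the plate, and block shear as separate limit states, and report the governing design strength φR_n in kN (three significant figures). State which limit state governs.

127 kN (block shear governs)

Bolt shear: A_b = π·20²/4 = 314.2 mm²; R_n = 372 × 314.2 × 3 × 1 / 1000 = 350.6 kN → 0.75 × 350.6 = 263 kN.
Bearing: edge l_c = 24, r_n = 70.85 kN; interior l_c = 33, r_n = 97.42 kN; R_n = 70.85 + 2·97.42 = 265.7 kN → 199 kN.
Block shear: A_gv = 870, A_nv = 510, A_nt = 108 mm²; R_n = min(0.6F_uA_nv, 0.6F_yA_gv) + U_bs·F_u·A_nt = 169.7 kN → 127 kN.
Block shear governs: 127 kN.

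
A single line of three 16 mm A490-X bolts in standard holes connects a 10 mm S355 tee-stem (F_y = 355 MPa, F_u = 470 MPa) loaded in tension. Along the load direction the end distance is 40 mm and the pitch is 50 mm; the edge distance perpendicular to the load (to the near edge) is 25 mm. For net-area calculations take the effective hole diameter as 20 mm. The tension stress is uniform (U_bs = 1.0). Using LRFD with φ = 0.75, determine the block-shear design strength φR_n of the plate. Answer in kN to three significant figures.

243 kN

Shear plane L_v = 40 + 2·50 = 140 mm; A_gv = 140 × 10 = 1400 mm².
A_nv = (140 − 2.5·20) × 10 = 900 mm².
A_nt = (25 − 0.5·20) × 10 = 150 mm².
0.6 F_u A_nv = 253.8 kN; 0.6 F_y A_gv = 298.2 kN → shear rupture governs the shear term.
R_n = 253.8 + 1.0 × 470 × 150 / 1000 = 324.3 kN.
Design strength φR_n = 0.75 × 324.3 = 243 kN.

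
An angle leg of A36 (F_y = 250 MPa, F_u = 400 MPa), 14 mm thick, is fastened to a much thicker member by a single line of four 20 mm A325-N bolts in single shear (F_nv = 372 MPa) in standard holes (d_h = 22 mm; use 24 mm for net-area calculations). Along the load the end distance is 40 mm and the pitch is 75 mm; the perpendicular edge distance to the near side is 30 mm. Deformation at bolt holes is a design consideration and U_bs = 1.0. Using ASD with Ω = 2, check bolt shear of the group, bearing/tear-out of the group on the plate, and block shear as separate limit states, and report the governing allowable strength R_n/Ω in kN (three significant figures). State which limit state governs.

Bolt shear: A_b = π·20²/4 = 314.2 mm²; R_n = 372 × 314.2 × 4 × 1 / 1000 = 467.5 kN → 467.5 / 2 = 234 kN.
Bearing: edge l_c = 29, r_n = 194.9 kN; interior l_c = 53, r_n = 268.8 kN; R_n = 194.9 + 3·268.8 = 1001 kN → 501 kN.
Block shear: A_gv = 3710, A_nv = 2534, A_nt = 252 mm²; R_n = min(0.6F_uA_nv, 0.6F_yA_gv) + U_bs·F_u·A_nt = 657.3 kN → 329 kN.
Bolt shear governs: 234 kN.

234 kN (bolt shear governs)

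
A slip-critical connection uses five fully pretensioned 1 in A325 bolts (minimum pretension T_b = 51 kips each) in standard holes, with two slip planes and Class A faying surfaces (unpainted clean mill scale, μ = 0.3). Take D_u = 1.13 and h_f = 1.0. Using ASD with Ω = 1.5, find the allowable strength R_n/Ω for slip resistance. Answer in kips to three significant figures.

115 kips

R_n = μ · D_u · h_f · T_b · n_s · n_b = 0.3 × 1.13 × 1.0 × 51 × 2 × 5 = 172.9 kips.
Allowable strength R_n/Ω = 172.9 / 1.5 = 115 kips.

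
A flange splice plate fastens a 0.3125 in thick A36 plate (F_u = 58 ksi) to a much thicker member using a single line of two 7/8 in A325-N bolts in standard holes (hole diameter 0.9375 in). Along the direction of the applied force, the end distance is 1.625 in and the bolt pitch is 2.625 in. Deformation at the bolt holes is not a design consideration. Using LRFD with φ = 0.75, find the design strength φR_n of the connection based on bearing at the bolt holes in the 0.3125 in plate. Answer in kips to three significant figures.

Per bolt r_n = 1.5 l_c t F_u ≤ 3.0 d t F_u; upper limit = 3.0 × 0.875 × 0.3125 × 58 = 47.58 kips.
Edge bolt: l_c = 1.625 − 0.9375/2 = 1.156 in → 1.5 × 1.156 × 0.3125 × 58 = 31.44 → r_n = 31.44 kips.
Interior bolts: l_c = 2.625 − 0.9375 = 1.688 in → 1.5 × 1.688 × 0.3125 × 58 = 45.88 → r_n = 45.88 kips.
R_n = 1 × 31.44 + 1 × 45.88 = 77.31 kips.
Design strength φR_n = 0.75 × 77.31 = 58 kips.

58 kips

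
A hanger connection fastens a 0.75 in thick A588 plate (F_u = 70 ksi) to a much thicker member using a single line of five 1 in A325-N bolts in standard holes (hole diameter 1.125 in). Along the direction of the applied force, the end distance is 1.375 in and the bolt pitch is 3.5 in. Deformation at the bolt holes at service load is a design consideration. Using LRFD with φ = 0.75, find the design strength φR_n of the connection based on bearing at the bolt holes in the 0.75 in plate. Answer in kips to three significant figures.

Per bolt r_n = 1.2 l_c t F_u ≤ 2.4 d t F_u; upper limit = 2.4 × 1 × 0.75 × 70 = 126 kips.
Edge bolt: l_c = 1.375 − 1.125/2 = 0.8125 in → 1.2 × 0.8125 × 0.75 × 70 = 51.19 → r_n = 51.19 kips.
Interior bolts: l_c = 3.5 − 1.125 = 2.375 in → 1.2 × 2.375 × 0.75 × 70 = 149.6 → r_n = 126 kips.
R_n = 1 × 51.19 + 4 × 126 = 555.2 kips.
Design strength φR_n = 0.75 × 555.2 = 416 kips.

416 kips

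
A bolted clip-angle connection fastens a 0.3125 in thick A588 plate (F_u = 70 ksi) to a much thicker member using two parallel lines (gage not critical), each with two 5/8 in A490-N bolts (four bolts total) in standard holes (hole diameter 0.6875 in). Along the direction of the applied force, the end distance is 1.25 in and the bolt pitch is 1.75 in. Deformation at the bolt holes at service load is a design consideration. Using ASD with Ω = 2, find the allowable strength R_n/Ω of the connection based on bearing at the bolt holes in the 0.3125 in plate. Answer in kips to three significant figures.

Per bolt r_n = 1.2 l_c t F_u ≤ 2.4 d t F_u; upper limit = 2.4 × 0.625 × 0.3125 × 70 = 32.81 kips.
Edge bolt: l_c = 1.25 − 0.6875/2 = 0.9062 in → 1.2 × 0.9062 × 0.3125 × 70 = 23.79 → r_n = 23.79 kips.
Interior bolts: l_c = 1.75 − 0.6875 = 1.062 in → 1.2 × 1.062 × 0.3125 × 70 = 27.89 → r_n = 27.89 kips.
R_n = 2 × 23.79 + 2 × 27.89 = 103.4 kips.
Allowable strength R_n/Ω = 103.4 / 2 = 51.7 kips.

51.7 kips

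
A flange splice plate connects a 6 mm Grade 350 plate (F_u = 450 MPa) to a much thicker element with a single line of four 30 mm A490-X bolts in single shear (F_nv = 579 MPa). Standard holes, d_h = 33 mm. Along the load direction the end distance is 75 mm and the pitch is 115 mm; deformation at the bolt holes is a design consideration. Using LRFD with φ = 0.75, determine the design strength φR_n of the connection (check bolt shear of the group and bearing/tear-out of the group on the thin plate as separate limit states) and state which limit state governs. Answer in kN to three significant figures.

580 kN (bearing governs)

Bolt shear: A_b = π·30²/4 = 706.9 mm²; R_n = 579 × 706.9 × 4 × 1 / 1000 = 1637 kN → 0.75 × 1637 = 1230 kN.
Bearing (1.2 l_c t F_u ≤ 2.4 d t F_u): upper limit = 2.4·30·6·450 / 1000 = 194.4 kN.
  Edge l_c = 75 − 33/2 = 58.5 → r_n = 189.5 kN; interior l_c = 115 − 33 = 82 → r_n = 194.4 kN.
  R_n,bearing = 1·189.5 + 3·194.4 = 772.7 kN → 0.75 × 772.7 = 580 kN.
Bearing governs: 580 kN.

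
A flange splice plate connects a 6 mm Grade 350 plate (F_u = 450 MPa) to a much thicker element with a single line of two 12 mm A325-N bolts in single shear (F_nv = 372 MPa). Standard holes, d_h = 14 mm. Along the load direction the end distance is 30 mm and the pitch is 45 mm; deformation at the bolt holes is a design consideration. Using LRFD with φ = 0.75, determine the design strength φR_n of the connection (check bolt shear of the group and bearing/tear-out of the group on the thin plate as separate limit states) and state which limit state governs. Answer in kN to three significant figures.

63.1 kN (bolt shear governs)

Bolt shear: A_b = π·12²/4 = 113.1 mm²; R_n = 372 × 113.1 × 2 × 1 / 1000 = 84.14 kN → 0.75 × 84.14 = 63.1 kN.
Bearing (1.2 l_c t F_u ≤ 2.4 d t F_u): upper limit = 2.4·12·6·450 / 1000 = 77.76 kN.
  Edge l_c = 30 − 14/2 = 23 → r_n = 74.52 kN; interior l_c = 45 − 14 = 31 → r_n = 77.76 kN.
  R_n,bearing = 1·74.52 + 1·77.76 = 152.3 kN → 0.75 × 152.3 = 114 kN.
Bolt shear governs: 63.1 kN.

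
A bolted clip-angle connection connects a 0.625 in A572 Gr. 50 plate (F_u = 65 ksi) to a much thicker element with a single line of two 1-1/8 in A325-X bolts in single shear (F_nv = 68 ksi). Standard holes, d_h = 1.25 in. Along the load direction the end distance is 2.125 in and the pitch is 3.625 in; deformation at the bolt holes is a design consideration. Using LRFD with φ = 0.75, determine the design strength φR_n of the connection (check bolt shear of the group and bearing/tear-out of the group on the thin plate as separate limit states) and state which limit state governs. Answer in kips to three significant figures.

101 kips (bolt shear governs)

Bolt shear: A_b = π·1.125²/4 = 0.994 in²; R_n = 68 × 0.994 × 2 × 1 = 135.2 kips → 0.75 × 135.2 = 101 kips.
Bearing (1.2 l_c t F_u ≤ 2.4 d t F_u): upper limit = 2.4·1.125·0.625·65 = 109.7 kips.
  Edge l_c = 2.125 − 1.25/2 = 1.5 → r_n = 73.12 kips; interior l_c = 3.625 − 1.25 = 2.375 → r_n = 109.7 kips.
  R_n,bearing = 1·73.12 + 1·109.7 = 182.8 kips → 0.75 × 182.8 = 137 kips.
Bolt shear governs: 101 kips.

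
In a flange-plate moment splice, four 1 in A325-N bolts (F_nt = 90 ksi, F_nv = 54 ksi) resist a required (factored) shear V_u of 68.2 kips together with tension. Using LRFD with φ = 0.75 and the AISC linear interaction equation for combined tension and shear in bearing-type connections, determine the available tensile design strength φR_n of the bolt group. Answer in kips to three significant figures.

162 kips

A_b = π·1²/4 = 0.7854 in²; f_rv = 68.2 / (4 × 0.7854) = 21.71 ksi.
F'_nt = 1.3 F_nt − (F_nt / φF_nv) f_rv = 1.3·90 − (90/(0.75·54))·21.71 = 68.76 ksi, capped at F_nt → F'_nt = 68.76 ksi.
R_n = F'_nt · A_b · n = 68.76 × 0.7854 × 4 = 216 kips.
Design strength φR_n = 0.75 × 216 = 162 kips.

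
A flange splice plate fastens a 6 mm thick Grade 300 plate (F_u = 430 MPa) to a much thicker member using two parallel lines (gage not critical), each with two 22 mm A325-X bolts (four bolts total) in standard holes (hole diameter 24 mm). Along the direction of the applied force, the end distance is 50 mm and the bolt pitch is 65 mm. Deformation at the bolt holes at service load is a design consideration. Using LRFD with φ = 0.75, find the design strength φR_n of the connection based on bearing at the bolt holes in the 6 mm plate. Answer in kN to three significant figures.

Per bolt r_n = 1.2 l_c t F_u ≤ 2.4 d t F_u; upper limit = 2.4 × 22 × 6 × 430 / 1000 = 136.2 kN.
Edge bolt: l_c = 50 − 24/2 = 38 mm → 1.2 × 38 × 6 × 430 / 1000 = 117.6 → r_n = 117.6 kN.
Interior bolts: l_c = 65 − 24 = 41 mm → 1.2 × 41 × 6 × 430 / 1000 = 126.9 → r_n = 126.9 kN.
R_n = 2 × 117.6 + 2 × 126.9 = 489.2 kN.
Design strength φR_n = 0.75 × 489.2 = 367 kN.

367 kN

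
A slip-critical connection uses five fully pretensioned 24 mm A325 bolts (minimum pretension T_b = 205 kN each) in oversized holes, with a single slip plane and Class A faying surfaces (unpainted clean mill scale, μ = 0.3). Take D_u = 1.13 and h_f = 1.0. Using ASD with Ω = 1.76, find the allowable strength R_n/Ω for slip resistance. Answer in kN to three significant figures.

R_n = μ · D_u · h_f · T_b · n_s · n_b = 0.3 × 1.13 × 1.0 × 205 × 1 × 5 = 347.5 kN.
Allowable strength R_n/Ω = 347.5 / 1.76 = 197 kN.

197 kN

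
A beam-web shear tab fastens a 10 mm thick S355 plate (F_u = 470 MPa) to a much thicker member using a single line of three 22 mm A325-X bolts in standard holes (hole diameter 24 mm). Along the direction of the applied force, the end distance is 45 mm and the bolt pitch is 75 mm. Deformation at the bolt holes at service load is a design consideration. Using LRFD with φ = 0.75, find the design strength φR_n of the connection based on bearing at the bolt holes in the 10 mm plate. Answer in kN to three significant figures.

Per bolt r_n = 1.2 l_c t F_u ≤ 2.4 d t F_u; upper limit = 2.4 × 22 × 10 × 470 / 1000 = 248.2 kN.
Edge bolt: l_c = 45 − 24/2 = 33 mm → 1.2 × 33 × 10 × 470 / 1000 = 186.1 → r_n = 186.1 kN.
Interior bolts: l_c = 75 − 24 = 51 mm → 1.2 × 51 × 10 × 470 / 1000 = 287.6 → r_n = 248.2 kN.
R_n = 1 × 186.1 + 2 × 248.2 = 682.4 kN.
Design strength φR_n = 0.75 × 682.4 = 512 kN.

512 kN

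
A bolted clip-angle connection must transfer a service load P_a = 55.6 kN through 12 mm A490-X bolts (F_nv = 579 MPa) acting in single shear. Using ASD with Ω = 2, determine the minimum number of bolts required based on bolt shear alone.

2 bolts

A_b = π·12²/4 = 113.1 mm².
Per-bolt allowable strength R_n/Ω = 579 × 113.1 × 1 / 1000 / 2 = 32.74 kN.
n ≥ 55.6 / 32.74 = 1.698 → use 2 bolts.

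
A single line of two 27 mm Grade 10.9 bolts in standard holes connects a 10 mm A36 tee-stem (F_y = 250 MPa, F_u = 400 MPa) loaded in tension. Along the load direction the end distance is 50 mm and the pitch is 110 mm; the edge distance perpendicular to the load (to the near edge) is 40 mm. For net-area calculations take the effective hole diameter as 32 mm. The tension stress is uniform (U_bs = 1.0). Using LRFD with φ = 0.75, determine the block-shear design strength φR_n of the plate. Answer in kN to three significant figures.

Shear plane L_v = 50 + 1·110 = 160 mm; A_gv = 160 × 10 = 1600 mm².
A_nv = (160 − 1.5·32) × 10 = 1120 mm².
A_nt = (40 − 0.5·32) × 10 = 240 mm².
0.6 F_u A_nv = 268.8 kN; 0.6 F_y A_gv = 240 kN → shear yielding governs the shear term.
R_n = 240 + 1.0 × 400 × 240 / 1000 = 336 kN.
Design strength φR_n = 0.75 × 336 = 252 kN.

252 kN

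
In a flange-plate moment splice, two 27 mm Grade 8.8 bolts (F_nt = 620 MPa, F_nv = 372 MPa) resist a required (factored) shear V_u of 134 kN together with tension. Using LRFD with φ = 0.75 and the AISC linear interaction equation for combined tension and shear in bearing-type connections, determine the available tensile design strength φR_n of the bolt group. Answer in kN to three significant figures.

469 kN

A_b = π·27²/4 = 572.6 mm²; f_rv = 134 × 1000 / (2 × 572.6) = 117 MPa.
F'_nt = 1.3 F_nt − (F_nt / φF_nv) f_rv = 1.3·620 − (620/(0.75·372))·117 = 546 MPa, capped at F_nt → F'_nt = 546 MPa.
R_n = F'_nt · A_b · n = 546 × 572.6 × 2 / 1000 = 625.2 kN.
Design strength φR_n = 0.75 × 625.2 = 469 kN.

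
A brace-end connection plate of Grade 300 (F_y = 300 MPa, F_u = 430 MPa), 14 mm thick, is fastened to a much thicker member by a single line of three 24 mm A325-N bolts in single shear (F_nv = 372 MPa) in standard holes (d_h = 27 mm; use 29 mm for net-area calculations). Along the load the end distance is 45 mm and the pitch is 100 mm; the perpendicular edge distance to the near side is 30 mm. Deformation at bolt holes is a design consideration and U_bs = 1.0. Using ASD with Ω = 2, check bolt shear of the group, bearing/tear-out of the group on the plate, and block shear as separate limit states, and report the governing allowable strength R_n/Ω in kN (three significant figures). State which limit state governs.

252 kN (bolt shear governs)

Bolt shear: A_b = π·24²/4 = 452.4 mm²; R_n = 372 × 452.4 × 3 × 1 / 1000 = 504.9 kN → 504.9 / 2 = 252 kN.
Bearing: edge l_c = 31.5, r_n = 227.6 kN; interior l_c = 73, r_n = 346.8 kN; R_n = 227.6 + 2·346.8 = 921.1 kN → 461 kN.
Block shear: A_gv = 3430, A_nv = 2415, A_nt = 217 mm²; R_n = min(0.6F_uA_nv, 0.6F_yA_gv) + U_bs·F_u·A_nt = 710.7 kN → 355 kN.
Bolt shear governs: 252 kN.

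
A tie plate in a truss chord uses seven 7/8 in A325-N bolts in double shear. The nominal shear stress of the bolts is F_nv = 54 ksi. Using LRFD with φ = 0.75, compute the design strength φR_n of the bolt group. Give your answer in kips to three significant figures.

341 kips

A_b = π × 0.875² / 4 = 0.6013 in².
R_n = F_nv · A_b · n · n_s = 54 × 0.6013 × 7 × 2 = 454.6 kips.
Design strength φR_n = 0.75 × 454.6 = 341 kips.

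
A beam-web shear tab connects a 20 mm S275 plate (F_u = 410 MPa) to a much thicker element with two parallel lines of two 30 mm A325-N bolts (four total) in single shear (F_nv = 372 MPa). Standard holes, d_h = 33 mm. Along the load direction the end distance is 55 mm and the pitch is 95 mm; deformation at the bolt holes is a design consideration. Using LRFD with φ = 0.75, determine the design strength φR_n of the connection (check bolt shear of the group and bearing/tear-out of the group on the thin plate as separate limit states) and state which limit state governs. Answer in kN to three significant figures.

Bolt shear: A_b = π·30²/4 = 706.9 mm²; R_n = 372 × 706.9 × 4 × 1 / 1000 = 1052 kN → 0.75 × 1052 = 789 kN.
Bearing (1.2 l_c t F_u ≤ 2.4 d t F_u): upper limit = 2.4·30·20·410 / 1000 = 590.4 kN.
  Edge l_c = 55 − 33/2 = 38.5 → r_n = 378.8 kN; interior l_c = 95 − 33 = 62 → r_n = 590.4 kN.
  R_n,bearing = 2·378.8 + 2·590.4 = 1938 kN → 0.75 × 1938 = 1450 kN.
Bolt shear governs: 789 kN.

789 kN (bolt shear governs)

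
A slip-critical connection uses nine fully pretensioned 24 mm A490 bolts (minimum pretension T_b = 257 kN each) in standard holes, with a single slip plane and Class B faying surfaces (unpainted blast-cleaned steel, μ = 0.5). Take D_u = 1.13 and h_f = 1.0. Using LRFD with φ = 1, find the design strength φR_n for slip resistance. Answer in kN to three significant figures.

R_n = μ · D_u · h_f · T_b · n_s · n_b = 0.5 × 1.13 × 1.0 × 257 × 1 × 9 = 1307 kN.
Design strength φR_n = 1 × 1307 = 1310 kN.

1310 kN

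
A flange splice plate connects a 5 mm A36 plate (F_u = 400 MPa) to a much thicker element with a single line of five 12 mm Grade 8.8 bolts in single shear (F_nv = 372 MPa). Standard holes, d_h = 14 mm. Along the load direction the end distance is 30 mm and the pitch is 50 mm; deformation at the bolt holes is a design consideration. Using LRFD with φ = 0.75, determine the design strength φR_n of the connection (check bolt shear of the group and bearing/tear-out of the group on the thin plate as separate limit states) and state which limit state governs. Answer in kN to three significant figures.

158 kN (bolt shear governs)

Bolt shear: A_b = π·12²/4 = 113.1 mm²; R_n = 372 × 113.1 × 5 × 1 / 1000 = 210.4 kN → 0.75 × 210.4 = 158 kN.
Bearing (1.2 l_c t F_u ≤ 2.4 d t F_u): upper limit = 2.4·12·5·400 / 1000 = 57.6 kN.
  Edge l_c = 30 − 14/2 = 23 → r_n = 55.2 kN; interior l_c = 50 − 14 = 36 → r_n = 57.6 kN.
  R_n,bearing = 1·55.2 + 4·57.6 = 285.6 kN → 0.75 × 285.6 = 214 kN.
Bolt shear governs: 158 kN.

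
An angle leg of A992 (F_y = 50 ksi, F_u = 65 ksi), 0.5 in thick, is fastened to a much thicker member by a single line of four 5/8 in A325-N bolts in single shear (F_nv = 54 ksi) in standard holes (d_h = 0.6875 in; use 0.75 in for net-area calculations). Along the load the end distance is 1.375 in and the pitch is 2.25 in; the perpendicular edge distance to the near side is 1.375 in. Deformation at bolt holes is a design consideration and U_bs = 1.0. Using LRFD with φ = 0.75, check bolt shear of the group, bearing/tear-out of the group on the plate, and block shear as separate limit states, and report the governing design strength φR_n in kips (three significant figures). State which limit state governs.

49.7 kips (bolt shear governs)

Bolt shear: A_b = π·0.625²/4 = 0.3068 in²; R_n = 54 × 0.3068 × 4 × 1 = 66.27 kips → 0.75 × 66.27 = 49.7 kips.
Bearing: edge l_c = 1.031, r_n = 40.22 kips; interior l_c = 1.562, r_n = 48.75 kips; R_n = 40.22 + 3·48.75 = 186.5 kips → 140 kips.
Block shear: A_gv = 4.062, A_nv = 2.75, A_nt = 0.5 in²; R_n = min(0.6F_uA_nv, 0.6F_yA_gv) + U_bs·F_u·A_nt = 139.8 kips → 105 kips.
Bolt shear governs: 49.7 kips.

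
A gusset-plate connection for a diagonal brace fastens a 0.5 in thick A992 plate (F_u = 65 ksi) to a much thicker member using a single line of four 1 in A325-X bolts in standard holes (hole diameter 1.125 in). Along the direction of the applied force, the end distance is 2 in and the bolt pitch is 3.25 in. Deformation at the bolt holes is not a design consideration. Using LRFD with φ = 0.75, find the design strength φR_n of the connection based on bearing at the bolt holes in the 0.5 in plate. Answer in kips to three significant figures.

272 kips

Per bolt r_n = 1.5 l_c t F_u ≤ 3.0 d t F_u; upper limit = 3.0 × 1 × 0.5 × 65 = 97.5 kips.
Edge bolt: l_c = 2 − 1.125/2 = 1.438 in → 1.5 × 1.438 × 0.5 × 65 = 70.08 → r_n = 70.08 kips.
Interior bolts: l_c = 3.25 − 1.125 = 2.125 in → 1.5 × 2.125 × 0.5 × 65 = 103.6 → r_n = 97.5 kips.
R_n = 1 × 70.08 + 3 × 97.5 = 362.6 kips.
Design strength φR_n = 0.75 × 362.6 = 272 kips.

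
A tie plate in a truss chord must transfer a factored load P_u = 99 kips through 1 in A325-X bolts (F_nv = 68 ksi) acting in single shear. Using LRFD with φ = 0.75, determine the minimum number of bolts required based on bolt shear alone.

3 bolts

A_b = π·1²/4 = 0.7854 in².
Per-bolt design strength φR_n = 0.75 × 68 × 0.7854 × 1 = 40.06 kips.
n ≥ 99 / 40.06 = 2.472 → use 3 bolts.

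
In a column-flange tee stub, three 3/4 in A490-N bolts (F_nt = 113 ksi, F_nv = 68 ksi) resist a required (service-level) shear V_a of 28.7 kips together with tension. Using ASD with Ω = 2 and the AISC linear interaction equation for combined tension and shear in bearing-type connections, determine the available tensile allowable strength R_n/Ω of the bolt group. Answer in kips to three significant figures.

A_b = π·0.75²/4 = 0.4418 in²; f_rv = 28.7 / (3 × 0.4418) = 21.65 ksi.
F'_nt = 1.3 F_nt − (Ω F_nt / F_nv) f_rv = 1.3·113 − (2·113/68)·21.65 = 74.93 ksi, capped at F_nt → F'_nt = 74.93 ksi.
R_n = F'_nt · A_b · n = 74.93 × 0.4418 × 3 = 99.31 kips.
Allowable strength R_n/Ω = 99.31 / 2 = 49.7 kips.

49.7 kips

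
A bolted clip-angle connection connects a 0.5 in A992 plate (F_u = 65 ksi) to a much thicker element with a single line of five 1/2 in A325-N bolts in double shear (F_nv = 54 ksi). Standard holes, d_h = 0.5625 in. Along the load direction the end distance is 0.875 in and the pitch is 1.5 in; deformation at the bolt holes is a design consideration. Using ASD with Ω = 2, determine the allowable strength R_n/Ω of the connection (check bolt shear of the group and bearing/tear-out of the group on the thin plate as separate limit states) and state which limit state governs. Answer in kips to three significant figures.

Bolt shear: A_b = π·0.5²/4 = 0.1963 in²; R_n = 54 × 0.1963 × 5 × 2 = 106 kips → 106 / 2 = 53 kips.
Bearing (1.2 l_c t F_u ≤ 2.4 d t F_u): upper limit = 2.4·0.5·0.5·65 = 39 kips.
  Edge l_c = 0.875 − 0.5625/2 = 0.5938 → r_n = 23.16 kips; interior l_c = 1.5 − 0.5625 = 0.9375 → r_n = 36.56 kips.
  R_n,bearing = 1·23.16 + 4·36.56 = 169.4 kips → 169.4 / 2 = 84.7 kips.
Bolt shear governs: 53 kips.

53 kips (bolt shear governs)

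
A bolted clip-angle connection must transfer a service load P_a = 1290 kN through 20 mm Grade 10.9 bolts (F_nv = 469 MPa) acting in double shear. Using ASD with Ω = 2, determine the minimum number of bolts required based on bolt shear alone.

9 bolts

A_b = π·20²/4 = 314.2 mm².
Per-bolt allowable strength R_n/Ω = 469 × 314.2 × 2 / 1000 / 2 = 147.3 kN.
n ≥ 1290 / 147.3 = 8.755 → use 9 bolts.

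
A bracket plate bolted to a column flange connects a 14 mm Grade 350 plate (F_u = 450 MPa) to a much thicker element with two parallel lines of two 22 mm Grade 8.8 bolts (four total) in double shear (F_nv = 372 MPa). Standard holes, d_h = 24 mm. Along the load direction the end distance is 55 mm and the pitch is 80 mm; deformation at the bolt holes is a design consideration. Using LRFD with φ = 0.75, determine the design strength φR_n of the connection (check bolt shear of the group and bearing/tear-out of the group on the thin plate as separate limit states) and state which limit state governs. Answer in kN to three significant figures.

848 kN (bolt shear governs)

Bolt shear: A_b = π·22²/4 = 380.1 mm²; R_n = 372 × 380.1 × 4 × 2 / 1000 = 1131 kN → 0.75 × 1131 = 848 kN.
Bearing (1.2 l_c t F_u ≤ 2.4 d t F_u): upper limit = 2.4·22·14·450 / 1000 = 332.6 kN.
  Edge l_c = 55 − 24/2 = 43 → r_n = 325.1 kN; interior l_c = 80 − 24 = 56 → r_n = 332.6 kN.
  R_n,bearing = 2·325.1 + 2·332.6 = 1315 kN → 0.75 × 1315 = 987 kN.
Bolt shear governs: 848 kN.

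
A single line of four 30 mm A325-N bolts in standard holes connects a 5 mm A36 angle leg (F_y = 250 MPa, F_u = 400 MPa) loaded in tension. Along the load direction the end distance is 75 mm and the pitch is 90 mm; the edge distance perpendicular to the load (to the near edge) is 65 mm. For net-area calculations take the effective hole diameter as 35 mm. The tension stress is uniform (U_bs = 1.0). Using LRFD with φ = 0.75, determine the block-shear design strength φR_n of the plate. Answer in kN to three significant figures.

Shear plane L_v = 75 + 3·90 = 345 mm; A_gv = 345 × 5 = 1725 mm².
A_nv = (345 − 3.5·35) × 5 = 1112 mm².
A_nt = (65 − 0.5·35) × 5 = 237.5 mm².
0.6 F_u A_nv = 267 kN; 0.6 F_y A_gv = 258.8 kN → shear yielding governs the shear term.
R_n = 258.8 + 1.0 × 400 × 237.5 / 1000 = 353.8 kN.
Design strength φR_n = 0.75 × 353.8 = 265 kN.

265 kN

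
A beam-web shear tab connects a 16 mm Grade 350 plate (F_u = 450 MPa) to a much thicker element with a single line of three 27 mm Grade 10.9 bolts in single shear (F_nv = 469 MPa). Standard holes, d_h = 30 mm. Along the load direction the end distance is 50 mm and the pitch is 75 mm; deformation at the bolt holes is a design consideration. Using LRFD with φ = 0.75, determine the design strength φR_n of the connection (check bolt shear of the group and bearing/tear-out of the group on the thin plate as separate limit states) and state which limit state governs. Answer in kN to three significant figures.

604 kN (bolt shear governs)

Bolt shear: A_b = π·27²/4 = 572.6 mm²; R_n = 469 × 572.6 × 3 × 1 / 1000 = 805.6 kN → 0.75 × 805.6 = 604 kN.
Bearing (1.2 l_c t F_u ≤ 2.4 d t F_u): upper limit = 2.4·27·16·450 / 1000 = 466.6 kN.
  Edge l_c = 50 − 30/2 = 35 → r_n = 302.4 kN; interior l_c = 75 − 30 = 45 → r_n = 388.8 kN.
  R_n,bearing = 1·302.4 + 2·388.8 = 1080 kN → 0.75 × 1080 = 810 kN.
Bolt shear governs: 604 kN.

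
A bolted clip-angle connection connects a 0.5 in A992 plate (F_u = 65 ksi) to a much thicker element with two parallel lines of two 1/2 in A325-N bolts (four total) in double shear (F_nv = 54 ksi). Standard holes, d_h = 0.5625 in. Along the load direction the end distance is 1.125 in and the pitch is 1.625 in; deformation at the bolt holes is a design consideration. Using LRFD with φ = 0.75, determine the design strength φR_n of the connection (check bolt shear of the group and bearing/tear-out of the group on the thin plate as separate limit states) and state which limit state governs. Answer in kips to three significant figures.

Bolt shear: A_b = π·0.5²/4 = 0.1963 in²; R_n = 54 × 0.1963 × 4 × 2 = 84.82 kips → 0.75 × 84.82 = 63.6 kips.
Bearing (1.2 l_c t F_u ≤ 2.4 d t F_u): upper limit = 2.4·0.5·0.5·65 = 39 kips.
  Edge l_c = 1.125 − 0.5625/2 = 0.8438 → r_n = 32.91 kips; interior l_c = 1.625 − 0.5625 = 1.062 → r_n = 39 kips.
  R_n,bearing = 2·32.91 + 2·39 = 143.8 kips → 0.75 × 143.8 = 108 kips.
Bolt shear governs: 63.6 kips.

63.6 kips (bolt shear governs)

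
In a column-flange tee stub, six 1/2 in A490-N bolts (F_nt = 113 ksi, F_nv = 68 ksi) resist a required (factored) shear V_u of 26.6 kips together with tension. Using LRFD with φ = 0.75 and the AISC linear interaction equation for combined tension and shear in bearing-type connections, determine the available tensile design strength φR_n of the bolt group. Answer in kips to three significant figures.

85.6 kips

A_b = π·0.5²/4 = 0.1963 in²; f_rv = 26.6 / (6 × 0.1963) = 22.58 ksi.
F'_nt = 1.3 F_nt − (F_nt / φF_nv) f_rv = 1.3·113 − (113/(0.75·68))·22.58 = 96.87 ksi, capped at F_nt → F'_nt = 96.87 ksi.
R_n = F'_nt · A_b · n = 96.87 × 0.1963 × 6 = 114.1 kips.
Design strength φR_n = 0.75 × 114.1 = 85.6 kips.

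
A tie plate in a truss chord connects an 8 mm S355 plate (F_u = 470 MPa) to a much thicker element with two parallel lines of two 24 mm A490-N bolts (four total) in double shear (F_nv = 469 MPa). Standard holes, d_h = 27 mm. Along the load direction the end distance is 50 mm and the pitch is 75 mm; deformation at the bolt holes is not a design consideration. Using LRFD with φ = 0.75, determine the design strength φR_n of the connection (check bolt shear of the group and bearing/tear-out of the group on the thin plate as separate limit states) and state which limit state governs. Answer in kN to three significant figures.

Bolt shear: A_b = π·24²/4 = 452.4 mm²; R_n = 469 × 452.4 × 4 × 2 / 1000 = 1697 kN → 0.75 × 1697 = 1270 kN.
Bearing (1.5 l_c t F_u ≤ 3.0 d t F_u): upper limit = 3.0·24·8·470 / 1000 = 270.7 kN.
  Edge l_c = 50 − 27/2 = 36.5 → r_n = 205.9 kN; interior l_c = 75 − 27 = 48 → r_n = 270.7 kN.
  R_n,bearing = 2·205.9 + 2·270.7 = 953.2 kN → 0.75 × 953.2 = 715 kN.
Bearing governs: 715 kN.

715 kN (bearing governs)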